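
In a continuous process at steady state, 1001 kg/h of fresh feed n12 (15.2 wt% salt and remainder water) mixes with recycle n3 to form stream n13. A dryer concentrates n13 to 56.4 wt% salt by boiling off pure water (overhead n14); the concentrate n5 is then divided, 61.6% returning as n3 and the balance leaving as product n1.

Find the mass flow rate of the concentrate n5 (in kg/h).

Overall salt balance (none leaves overhead): salt in fresh feed = salt in product, i.e. 1001×0.152 = (1−0.616)·n5·0.564.
n5 = 152.15/(0.564×0.384) = 702.53 kg/h.

702.5 kg/h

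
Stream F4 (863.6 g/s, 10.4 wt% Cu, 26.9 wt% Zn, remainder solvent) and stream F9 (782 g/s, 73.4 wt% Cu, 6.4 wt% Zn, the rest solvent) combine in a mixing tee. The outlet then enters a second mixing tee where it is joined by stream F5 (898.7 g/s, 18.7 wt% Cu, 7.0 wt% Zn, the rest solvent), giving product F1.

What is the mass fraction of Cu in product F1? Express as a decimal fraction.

Overall, product flow = 2544.3 g/s.
Cu in = 863.6×0.104 + 782×0.734 + 898.7×0.187 = 831.86 g/s.
Cu fraction in F1 = 0.327.

0.327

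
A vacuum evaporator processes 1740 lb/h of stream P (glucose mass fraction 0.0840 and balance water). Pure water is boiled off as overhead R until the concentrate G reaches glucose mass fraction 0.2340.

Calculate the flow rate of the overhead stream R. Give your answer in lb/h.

1115 lb/h

glucose is conserved: 1740×0.084 = 146.16 lb/h all reports to the concentrate.
Concentrate = 146.16/(target fraction) = 624.62 lb/h.
Overhead = 1740 − 624.62 = 1115.4 lb/h.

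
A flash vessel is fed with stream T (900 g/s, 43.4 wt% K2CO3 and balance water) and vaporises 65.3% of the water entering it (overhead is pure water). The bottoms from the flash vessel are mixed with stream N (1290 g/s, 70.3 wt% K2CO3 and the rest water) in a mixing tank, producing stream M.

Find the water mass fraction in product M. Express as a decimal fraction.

0.301

Vapour removed = 0.653×0.566×900 = 332.64 g/s; concentrate = 567.36 g/s.
water reaching the mixer = 176.76 (from concentrate) + 1290×0.297 = 559.89 g/s.
Product flow = 567.36 + 1290 = 1857.4 g/s; water fraction = 0.301.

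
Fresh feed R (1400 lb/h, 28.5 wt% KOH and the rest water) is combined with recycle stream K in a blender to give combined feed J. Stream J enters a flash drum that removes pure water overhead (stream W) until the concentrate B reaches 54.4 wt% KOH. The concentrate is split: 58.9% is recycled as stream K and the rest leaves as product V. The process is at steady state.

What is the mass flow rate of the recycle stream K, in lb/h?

Overall KOH balance (none leaves overhead): KOH in fresh feed = KOH in product, i.e. 1400×0.285 = (1−0.589)·B·0.544.
B = 399/(0.544×0.411) = 1784.6 lb/h.
Recycle K = 0.589×1784.6 = 1051.1 lb/h.

1051 lb/h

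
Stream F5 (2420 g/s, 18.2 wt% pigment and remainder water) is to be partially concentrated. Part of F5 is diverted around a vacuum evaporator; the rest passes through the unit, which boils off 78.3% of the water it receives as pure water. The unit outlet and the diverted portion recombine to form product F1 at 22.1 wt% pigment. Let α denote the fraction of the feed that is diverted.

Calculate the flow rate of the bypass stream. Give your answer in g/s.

1753 g/s

All 2420×0.182 = 440.44 g/s of pigment reaches F1, so F1 = 440.44/0.221 = 1992.9 g/s and vapour = 427.06 g/s.
The evaporator receives (1−α)·2420 of feed at 0.818 water and removes 0.783 of that water:
0.783×0.818×(1−α)×2420 = 427.06
(1−α) = 427.06/1550 = 0.2755;  α = 0.7245.
Bypass flow = 0.7245×2420 = 1753.2 g/s.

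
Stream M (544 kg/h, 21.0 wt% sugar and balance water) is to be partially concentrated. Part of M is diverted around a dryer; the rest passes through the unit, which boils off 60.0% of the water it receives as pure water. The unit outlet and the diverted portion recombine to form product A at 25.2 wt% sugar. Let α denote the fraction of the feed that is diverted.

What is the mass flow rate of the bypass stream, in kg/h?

All 544×0.210 = 114.24 kg/h of sugar reaches A, so A = 114.24/0.252 = 453.33 kg/h and vapour = 90.667 kg/h.
The evaporator receives (1−α)·544 of feed at 0.790 water and removes 0.600 of that water:
0.600×0.790×(1−α)×544 = 90.667
(1−α) = 90.667/257.86 = 0.3516;  α = 0.6484.
Bypass flow = 0.6484×544 = 352.72 kg/h.

352.7 kg/h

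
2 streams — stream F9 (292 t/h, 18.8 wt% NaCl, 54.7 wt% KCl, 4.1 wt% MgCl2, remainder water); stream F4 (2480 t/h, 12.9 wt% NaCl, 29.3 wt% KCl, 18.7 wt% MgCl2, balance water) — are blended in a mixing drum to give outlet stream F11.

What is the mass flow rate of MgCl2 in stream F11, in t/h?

MgCl2 out = MgCl2 in = 292×0.041 + 2480×0.187 = 475.73 t/h.

475.7 t/h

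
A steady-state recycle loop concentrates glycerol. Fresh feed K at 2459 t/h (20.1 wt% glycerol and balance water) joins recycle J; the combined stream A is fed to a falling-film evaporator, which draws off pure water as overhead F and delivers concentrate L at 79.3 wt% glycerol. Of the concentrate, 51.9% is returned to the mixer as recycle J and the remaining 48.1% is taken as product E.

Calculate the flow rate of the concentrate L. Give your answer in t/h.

Overall glycerol balance (none leaves overhead): glycerol in fresh feed = glycerol in product, i.e. 2459×0.201 = (1−0.519)·L·0.793.
L = 494.26/(0.793×0.481) = 1295.8 t/h.

1296 t/h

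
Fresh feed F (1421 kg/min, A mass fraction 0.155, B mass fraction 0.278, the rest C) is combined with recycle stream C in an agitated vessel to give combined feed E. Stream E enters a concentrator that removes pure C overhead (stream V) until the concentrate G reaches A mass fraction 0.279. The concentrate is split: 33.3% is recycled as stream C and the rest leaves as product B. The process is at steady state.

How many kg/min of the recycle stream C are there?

Overall A balance (none leaves overhead): A in fresh feed = A in product, i.e. 1421×0.155 = (1−0.333)·G·0.279.
G = 220.25/(0.279×0.667) = 1183.6 kg/min.
Recycle C = 0.333×1183.6 = 394.13 kg/min.

394.1 kg/min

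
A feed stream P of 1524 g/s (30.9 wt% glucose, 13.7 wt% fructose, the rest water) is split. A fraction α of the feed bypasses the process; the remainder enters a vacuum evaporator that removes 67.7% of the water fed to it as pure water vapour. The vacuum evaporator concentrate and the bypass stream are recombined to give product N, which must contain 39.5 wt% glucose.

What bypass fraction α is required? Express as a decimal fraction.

All 1524×0.309 = 470.92 g/s of glucose reaches N, so N = 470.92/0.395 = 1192.2 g/s and vapour = 331.81 g/s.
The evaporator receives (1−α)·1524 of feed at 0.554 water and removes 0.677 of that water:
0.677×0.554×(1−α)×1524 = 331.81
(1−α) = 331.81/571.59 = 0.5805;  α = 0.4195.

0.419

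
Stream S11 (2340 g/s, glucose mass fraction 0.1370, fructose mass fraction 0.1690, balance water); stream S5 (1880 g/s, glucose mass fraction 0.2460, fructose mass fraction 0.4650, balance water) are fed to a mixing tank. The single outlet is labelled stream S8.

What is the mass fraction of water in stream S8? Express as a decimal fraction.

0.5136

Total flow out = 2340 + 1880 = 4220 g/s.
water in = 2340×0.694 + 1880×0.289 = 2167.3 g/s.
water mass fraction in S8 = 2167.3/4220 = 0.5136.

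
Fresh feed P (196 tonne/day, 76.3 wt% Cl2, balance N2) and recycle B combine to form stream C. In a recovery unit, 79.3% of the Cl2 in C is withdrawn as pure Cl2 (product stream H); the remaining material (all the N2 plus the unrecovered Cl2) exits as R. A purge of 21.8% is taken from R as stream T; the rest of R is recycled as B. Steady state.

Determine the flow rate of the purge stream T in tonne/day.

54.5 tonne/day

N2 enters only via P and leaves only via the purge: 196×0.237 = 0.218×(N2 in R), and the recovery unit passes all N2, so N2 in C = N2 in R = 213.08 tonne/day.
Cl2 in C: m_A = 196×0.763 + (1−0.218)·(1−0.793)·m_A, so m_A = 149.55/0.8381 = 178.43 tonne/day.
R = (1−0.793)×178.43 + 213.08 = 250.02 tonne/day.
Purge T = 0.218×250.02 = 54.504 tonne/day.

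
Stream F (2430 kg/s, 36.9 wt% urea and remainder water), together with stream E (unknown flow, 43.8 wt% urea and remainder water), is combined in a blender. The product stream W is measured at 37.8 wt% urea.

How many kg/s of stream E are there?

Let E be the unknown flow. Total out = 2430 + E.
urea balance: 896.67 + 0.438·E = 0.378·(2430 + E)
(0.438 − 0.378)·E = 0.378×2430 − 896.67 = 21.87
E = 21.87 / 0.060 = 364.5 kg/s

364.5 kg/s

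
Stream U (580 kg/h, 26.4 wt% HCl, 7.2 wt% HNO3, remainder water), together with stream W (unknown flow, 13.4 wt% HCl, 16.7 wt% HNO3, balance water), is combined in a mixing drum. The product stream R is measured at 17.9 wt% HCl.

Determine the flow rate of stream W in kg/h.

Let W be the unknown flow. Total out = 580 + W.
HCl balance: 153.12 + 0.134·W = 0.179·(580 + W)
(0.134 − 0.179)·W = 0.179×580 − 153.12 = -49.3
W = -49.3 / -0.045 = 1095.6 kg/h

1096 kg/h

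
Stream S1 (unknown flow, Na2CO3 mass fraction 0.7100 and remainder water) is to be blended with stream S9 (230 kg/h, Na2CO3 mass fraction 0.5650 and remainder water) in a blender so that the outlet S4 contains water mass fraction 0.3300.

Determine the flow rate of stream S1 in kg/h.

Let S1 be the unknown flow. Total out = 230 + S1.
water balance: 100.05 + 0.290·S1 = 0.330·(230 + S1)
(0.290 − 0.330)·S1 = 0.330×230 − 100.05 = -24.15
S1 = -24.15 / -0.040 = 603.75 kg/h

603.7 kg/h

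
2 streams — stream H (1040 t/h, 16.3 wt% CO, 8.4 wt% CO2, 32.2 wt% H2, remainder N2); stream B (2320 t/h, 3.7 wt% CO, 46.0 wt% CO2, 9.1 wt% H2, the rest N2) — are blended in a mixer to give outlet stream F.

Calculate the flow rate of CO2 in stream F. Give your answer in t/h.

1155 t/h

CO2 out = CO2 in = 1040×0.084 + 2320×0.460 = 1154.6 t/h.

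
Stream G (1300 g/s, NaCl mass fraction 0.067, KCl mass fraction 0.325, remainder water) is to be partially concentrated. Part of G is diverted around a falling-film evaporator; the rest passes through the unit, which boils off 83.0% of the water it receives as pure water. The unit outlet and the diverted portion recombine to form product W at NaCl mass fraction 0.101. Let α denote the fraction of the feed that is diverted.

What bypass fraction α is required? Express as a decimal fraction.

0.333

All 1300×0.067 = 87.1 g/s of NaCl reaches W, so W = 87.1/0.101 = 862.38 g/s and vapour = 437.62 g/s.
The evaporator receives (1−α)·1300 of feed at 0.608 water and removes 0.830 of that water:
0.830×0.608×(1−α)×1300 = 437.62
(1−α) = 437.62/656.03 = 0.6671;  α = 0.3329.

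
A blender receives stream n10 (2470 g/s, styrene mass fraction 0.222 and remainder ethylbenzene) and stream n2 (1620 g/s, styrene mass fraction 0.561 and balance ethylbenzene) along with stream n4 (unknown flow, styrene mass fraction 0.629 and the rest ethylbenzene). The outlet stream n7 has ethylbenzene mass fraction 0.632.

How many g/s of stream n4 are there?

183.8 g/s

Let n4 be the unknown flow. Total out = 4090 + n4.
ethylbenzene balance: 2632.8 + 0.371·n4 = 0.632·(4090 + n4)
(0.371 − 0.632)·n4 = 0.632×4090 − 2632.8 = -47.96
n4 = -47.96 / -0.261 = 183.75 g/s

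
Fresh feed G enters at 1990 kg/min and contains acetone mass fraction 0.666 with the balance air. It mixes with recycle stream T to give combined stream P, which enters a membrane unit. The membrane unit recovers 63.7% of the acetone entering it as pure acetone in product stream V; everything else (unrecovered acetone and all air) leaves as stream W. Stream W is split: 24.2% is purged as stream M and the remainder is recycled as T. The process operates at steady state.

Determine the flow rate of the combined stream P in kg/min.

4575 kg/min

air enters only via G and leaves only via the purge: 1990×0.334 = 0.242×(air in W), and the membrane unit passes all air, so air in P = air in W = 2746.5 kg/min.
acetone in P: m_A = 1990×0.666 + (1−0.242)·(1−0.637)·m_A, so m_A = 1325.3/0.7248 = 1828.4 kg/min.
P = 1828.4 + 2746.5 = 4575 kg/min.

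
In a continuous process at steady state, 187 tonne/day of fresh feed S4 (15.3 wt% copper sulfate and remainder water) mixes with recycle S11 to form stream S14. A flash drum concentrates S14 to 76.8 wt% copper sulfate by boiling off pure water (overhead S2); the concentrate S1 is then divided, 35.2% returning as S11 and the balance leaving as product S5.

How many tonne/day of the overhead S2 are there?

Overall copper sulfate balance (none leaves overhead): copper sulfate in fresh feed = copper sulfate in product, i.e. 187×0.153 = (1−0.352)·S1·0.768.
S1 = 28.611/(0.768×0.648) = 57.491 tonne/day.
Recycle S11 = 0.352×57.491 = 20.237 tonne/day.
Combined feed S14 = 187 + 20.237 = 207.24 tonne/day.
Overhead S2 = S14 − S1 = 207.24 − 57.491 = 149.75 tonne/day.

149.7 tonne/day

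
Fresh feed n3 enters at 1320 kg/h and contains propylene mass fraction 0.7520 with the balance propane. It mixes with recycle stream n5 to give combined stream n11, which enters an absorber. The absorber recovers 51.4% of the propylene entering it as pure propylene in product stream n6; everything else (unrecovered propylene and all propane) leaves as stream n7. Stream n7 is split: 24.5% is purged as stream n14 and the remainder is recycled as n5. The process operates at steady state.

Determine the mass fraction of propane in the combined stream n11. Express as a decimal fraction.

0.4601

propane enters only via n3 and leaves only via the purge: 1320×0.248 = 0.245×(propane in n7), and the absorber passes all propane, so propane in n11 = propane in n7 = 1336.2 kg/h.
propylene in n11: m_A = 1320×0.752 + (1−0.245)·(1−0.514)·m_A, so m_A = 992.64/0.6331 = 1568 kg/h.
n11 = 1568 + 1336.2 = 2904.1 kg/h.
propane fraction in n11 = 1336.2/2904.1 = 0.4601.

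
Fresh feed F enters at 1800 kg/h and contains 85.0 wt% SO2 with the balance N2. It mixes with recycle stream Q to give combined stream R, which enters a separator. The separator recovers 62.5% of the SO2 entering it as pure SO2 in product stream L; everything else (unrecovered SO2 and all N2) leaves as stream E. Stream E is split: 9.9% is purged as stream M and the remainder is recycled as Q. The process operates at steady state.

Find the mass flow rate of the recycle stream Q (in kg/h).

3238 kg/h

N2 enters only via F and leaves only via the purge: 1800×0.150 = 0.099×(N2 in E), and the separator passes all N2, so N2 in R = N2 in E = 2727.3 kg/h.
SO2 in R: m_A = 1800×0.850 + (1−0.099)·(1−0.625)·m_A, so m_A = 1530/0.6621 = 2310.7 kg/h.
E = (1−0.625)×2310.7 + 2727.3 = 3593.8 kg/h.
Recycle Q = (1−0.099)×3593.8 = 3238 kg/h.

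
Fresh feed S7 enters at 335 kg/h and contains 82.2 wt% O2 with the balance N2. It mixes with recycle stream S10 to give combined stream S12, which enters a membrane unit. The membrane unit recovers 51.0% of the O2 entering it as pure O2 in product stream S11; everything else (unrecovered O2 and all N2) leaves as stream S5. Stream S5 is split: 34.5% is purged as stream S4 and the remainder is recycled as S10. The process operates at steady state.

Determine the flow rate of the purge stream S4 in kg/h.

N2 enters only via S7 and leaves only via the purge: 335×0.178 = 0.345×(N2 in S5), and the membrane unit passes all N2, so N2 in S12 = N2 in S5 = 172.84 kg/h.
O2 in S12: m_A = 335×0.822 + (1−0.345)·(1−0.510)·m_A, so m_A = 275.37/0.6790 = 405.52 kg/h.
S5 = (1−0.510)×405.52 + 172.84 = 371.55 kg/h.
Purge S4 = 0.345×371.55 = 128.18 kg/h.

128.2 kg/h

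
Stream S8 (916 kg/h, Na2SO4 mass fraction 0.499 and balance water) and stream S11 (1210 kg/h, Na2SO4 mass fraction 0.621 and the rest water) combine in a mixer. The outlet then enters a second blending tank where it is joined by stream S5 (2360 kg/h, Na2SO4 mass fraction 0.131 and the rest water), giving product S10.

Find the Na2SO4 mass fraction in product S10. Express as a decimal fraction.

Overall, product flow = 4486 kg/h.
Na2SO4 in = 916×0.499 + 1210×0.621 + 2360×0.131 = 1517.7 kg/h.
Na2SO4 fraction in S10 = 0.338.

0.338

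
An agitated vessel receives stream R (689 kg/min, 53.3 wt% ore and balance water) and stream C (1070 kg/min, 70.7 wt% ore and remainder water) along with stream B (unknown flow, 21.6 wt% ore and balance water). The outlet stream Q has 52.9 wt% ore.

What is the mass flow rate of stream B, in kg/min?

617.3 kg/min

Let B be the unknown flow. Total out = 1759 + B.
ore balance: 1123.7 + 0.216·B = 0.529·(1759 + B)
(0.216 − 0.529)·B = 0.529×1759 − 1123.7 = -193.22
B = -193.22 / -0.313 = 617.3 kg/min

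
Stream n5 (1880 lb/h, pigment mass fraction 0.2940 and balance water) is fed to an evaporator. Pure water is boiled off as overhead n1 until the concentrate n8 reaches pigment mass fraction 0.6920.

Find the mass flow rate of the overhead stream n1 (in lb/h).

pigment is conserved: 1880×0.294 = 552.72 lb/h all reports to the concentrate.
Concentrate = 552.72/(target fraction) = 798.73 lb/h.
Overhead = 1880 − 798.73 = 1081.3 lb/h.

1081 lb/h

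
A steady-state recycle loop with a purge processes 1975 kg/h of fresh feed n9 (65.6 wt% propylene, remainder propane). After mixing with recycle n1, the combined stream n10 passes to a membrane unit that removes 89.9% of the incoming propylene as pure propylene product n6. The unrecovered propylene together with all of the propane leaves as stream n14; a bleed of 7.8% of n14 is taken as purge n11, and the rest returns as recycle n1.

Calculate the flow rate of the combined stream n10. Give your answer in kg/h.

propane enters only via n9 and leaves only via the purge: 1975×0.344 = 0.078×(propane in n14), and the membrane unit passes all propane, so propane in n10 = propane in n14 = 8710.3 kg/h.
propylene in n10: m_A = 1975×0.656 + (1−0.078)·(1−0.899)·m_A, so m_A = 1295.6/0.9069 = 1428.6 kg/h.
n10 = 1428.6 + 8710.3 = 10139 kg/h.

10140 kg/h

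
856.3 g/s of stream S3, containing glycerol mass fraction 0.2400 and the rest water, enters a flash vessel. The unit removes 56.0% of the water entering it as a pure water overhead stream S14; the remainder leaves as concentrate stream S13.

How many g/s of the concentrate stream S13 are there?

491.9 g/s

water entering = 856.3×0.760 = 650.79 g/s; overhead removed = 0.560×650.79 = 364.44 g/s.
Concentrate = 856.3 − 364.44 = 491.86 g/s.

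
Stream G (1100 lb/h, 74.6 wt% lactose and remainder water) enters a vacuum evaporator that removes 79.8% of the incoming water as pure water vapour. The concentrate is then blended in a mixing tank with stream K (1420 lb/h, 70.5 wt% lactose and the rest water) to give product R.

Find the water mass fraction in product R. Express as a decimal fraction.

Vapour removed = 0.798×0.254×1100 = 222.96 lb/h; concentrate = 877.04 lb/h.
water reaching the mixer = 56.439 (from concentrate) + 1420×0.295 = 475.34 lb/h.
Product flow = 877.04 + 1420 = 2297 lb/h; water fraction = 0.207.

0.207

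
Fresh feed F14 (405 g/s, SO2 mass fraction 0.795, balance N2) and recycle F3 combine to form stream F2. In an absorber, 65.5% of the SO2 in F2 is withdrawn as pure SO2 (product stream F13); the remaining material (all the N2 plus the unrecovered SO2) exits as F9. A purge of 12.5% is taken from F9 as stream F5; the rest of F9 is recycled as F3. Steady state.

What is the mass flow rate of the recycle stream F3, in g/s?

N2 enters only via F14 and leaves only via the purge: 405×0.205 = 0.125×(N2 in F9), and the absorber passes all N2, so N2 in F2 = N2 in F9 = 664.2 g/s.
SO2 in F2: m_A = 405×0.795 + (1−0.125)·(1−0.655)·m_A, so m_A = 321.98/0.6981 = 461.2 g/s.
F9 = (1−0.655)×461.2 + 664.2 = 823.31 g/s.
Recycle F3 = (1−0.125)×823.31 = 720.4 g/s.

720.4 g/s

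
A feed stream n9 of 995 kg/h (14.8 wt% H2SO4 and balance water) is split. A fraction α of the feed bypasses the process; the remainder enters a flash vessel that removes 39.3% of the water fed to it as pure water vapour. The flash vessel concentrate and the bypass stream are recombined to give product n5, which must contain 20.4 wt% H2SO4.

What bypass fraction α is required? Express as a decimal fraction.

All 995×0.148 = 147.26 kg/h of H2SO4 reaches n5, so n5 = 147.26/0.204 = 721.86 kg/h and vapour = 273.14 kg/h.
The evaporator receives (1−α)·995 of feed at 0.852 water and removes 0.393 of that water:
0.393×0.852×(1−α)×995 = 273.14
(1−α) = 273.14/333.16 = 0.8198;  α = 0.1802.

0.180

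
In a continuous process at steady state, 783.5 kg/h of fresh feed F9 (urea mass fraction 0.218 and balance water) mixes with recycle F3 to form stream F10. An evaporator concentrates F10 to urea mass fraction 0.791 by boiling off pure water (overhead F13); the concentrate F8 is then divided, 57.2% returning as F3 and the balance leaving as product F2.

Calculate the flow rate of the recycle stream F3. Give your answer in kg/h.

Overall urea balance (none leaves overhead): urea in fresh feed = urea in product, i.e. 783.5×0.218 = (1−0.572)·F8·0.791.
F8 = 170.8/(0.791×0.428) = 504.52 kg/h.
Recycle F3 = 0.572×504.52 = 288.58 kg/h.

288.6 kg/h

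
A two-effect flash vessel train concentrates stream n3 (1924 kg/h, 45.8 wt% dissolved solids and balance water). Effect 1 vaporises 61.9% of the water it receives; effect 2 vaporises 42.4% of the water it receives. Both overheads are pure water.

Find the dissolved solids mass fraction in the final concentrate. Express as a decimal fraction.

water in feed = 1924×0.542 = 1042.8 kg/h.
After stage 1: water left = (1−0.619)×1042.8 = 397.31; stream total = 1278.5 kg/h.
After stage 2: water left = (1−0.424)×397.31 = 228.85; final concentrate = 1110 kg/h.
dissolved solids fraction = 881.19/1110 = 0.794.

0.794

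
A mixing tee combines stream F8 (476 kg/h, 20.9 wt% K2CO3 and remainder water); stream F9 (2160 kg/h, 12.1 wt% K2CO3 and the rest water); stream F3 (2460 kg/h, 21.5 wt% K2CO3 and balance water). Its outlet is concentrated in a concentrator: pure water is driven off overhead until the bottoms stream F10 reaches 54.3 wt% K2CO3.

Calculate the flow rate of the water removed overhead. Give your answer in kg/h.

K2CO3 entering = 476×0.209 + 2160×0.121 + 2460×0.215 = 889.74 kg/h.
All K2CO3 reports to F10, so F10 = 889.74/0.543 = 1638.6 kg/h.
Total feed = 5096 kg/h; overhead = 5096 − 1638.6 = 3457.4 kg/h.

3457 kg/h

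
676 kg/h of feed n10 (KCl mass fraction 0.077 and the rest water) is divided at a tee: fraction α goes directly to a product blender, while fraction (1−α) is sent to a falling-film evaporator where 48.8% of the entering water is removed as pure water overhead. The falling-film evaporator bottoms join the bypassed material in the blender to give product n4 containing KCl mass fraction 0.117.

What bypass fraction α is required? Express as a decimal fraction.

All 676×0.077 = 52.052 kg/h of KCl reaches n4, so n4 = 52.052/0.117 = 444.89 kg/h and vapour = 231.11 kg/h.
The evaporator receives (1−α)·676 of feed at 0.923 water and removes 0.488 of that water:
0.488×0.923×(1−α)×676 = 231.11
(1−α) = 231.11/304.49 = 0.7590;  α = 0.2410.

0.241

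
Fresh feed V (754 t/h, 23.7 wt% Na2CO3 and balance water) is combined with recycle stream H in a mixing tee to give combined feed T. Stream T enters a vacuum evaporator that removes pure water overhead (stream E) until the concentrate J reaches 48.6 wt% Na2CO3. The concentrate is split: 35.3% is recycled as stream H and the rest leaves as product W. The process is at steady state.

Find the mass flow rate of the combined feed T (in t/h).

Overall Na2CO3 balance (none leaves overhead): Na2CO3 in fresh feed = Na2CO3 in product, i.e. 754×0.237 = (1−0.353)·J·0.486.
J = 178.7/(0.486×0.647) = 568.3 t/h.
Recycle H = 0.353×568.3 = 200.61 t/h.
Combined feed T = 754 + 200.61 = 954.61 t/h.

954.6 t/h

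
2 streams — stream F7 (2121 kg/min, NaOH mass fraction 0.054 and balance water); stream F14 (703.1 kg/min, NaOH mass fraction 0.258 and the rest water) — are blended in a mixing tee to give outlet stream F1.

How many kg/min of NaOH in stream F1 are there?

295.9 kg/min

NaOH out = NaOH in = 2121×0.054 + 703.1×0.258 = 295.93 kg/min.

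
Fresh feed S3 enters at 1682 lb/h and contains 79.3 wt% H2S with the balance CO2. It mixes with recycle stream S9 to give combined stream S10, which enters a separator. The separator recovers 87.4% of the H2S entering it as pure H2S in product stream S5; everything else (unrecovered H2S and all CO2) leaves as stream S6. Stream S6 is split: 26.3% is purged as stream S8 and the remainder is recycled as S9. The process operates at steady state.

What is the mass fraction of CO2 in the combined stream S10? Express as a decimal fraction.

CO2 enters only via S3 and leaves only via the purge: 1682×0.207 = 0.263×(CO2 in S6), and the separator passes all CO2, so CO2 in S10 = CO2 in S6 = 1323.9 lb/h.
H2S in S10: m_A = 1682×0.793 + (1−0.263)·(1−0.874)·m_A, so m_A = 1333.8/0.9071 = 1470.4 lb/h.
S10 = 1470.4 + 1323.9 = 2794.2 lb/h.
CO2 fraction in S10 = 1323.9/2794.2 = 0.474.

0.474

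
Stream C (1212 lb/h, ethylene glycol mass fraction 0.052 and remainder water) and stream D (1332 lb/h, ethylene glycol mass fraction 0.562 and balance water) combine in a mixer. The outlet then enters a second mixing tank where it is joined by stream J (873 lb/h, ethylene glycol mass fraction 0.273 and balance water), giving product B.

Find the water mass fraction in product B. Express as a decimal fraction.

Overall, product flow = 3417 lb/h.
water in = 1212×0.948 + 1332×0.438 + 873×0.727 = 2367.1 lb/h.
water fraction in B = 0.693.

0.693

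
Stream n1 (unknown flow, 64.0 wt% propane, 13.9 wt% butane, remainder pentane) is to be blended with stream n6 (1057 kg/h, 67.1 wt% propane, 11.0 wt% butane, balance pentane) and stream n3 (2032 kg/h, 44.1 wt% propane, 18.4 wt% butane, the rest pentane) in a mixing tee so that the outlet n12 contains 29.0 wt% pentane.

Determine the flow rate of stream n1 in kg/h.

Let n1 be the unknown flow. Total out = 3089 + n1.
pentane balance: 993.48 + 0.221·n1 = 0.290·(3089 + n1)
(0.221 − 0.290)·n1 = 0.290×3089 − 993.48 = -97.673
n1 = -97.673 / -0.069 = 1415.6 kg/h

1416 kg/h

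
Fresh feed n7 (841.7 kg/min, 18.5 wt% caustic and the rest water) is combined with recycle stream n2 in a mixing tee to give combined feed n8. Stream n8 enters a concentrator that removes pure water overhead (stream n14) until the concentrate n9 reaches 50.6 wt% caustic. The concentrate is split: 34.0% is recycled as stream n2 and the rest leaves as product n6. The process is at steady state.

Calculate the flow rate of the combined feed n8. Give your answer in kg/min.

Overall caustic balance (none leaves overhead): caustic in fresh feed = caustic in product, i.e. 841.7×0.185 = (1−0.340)·n9·0.506.
n9 = 155.71/(0.506×0.660) = 466.27 kg/min.
Recycle n2 = 0.340×466.27 = 158.53 kg/min.
Combined feed n8 = 841.7 + 158.53 = 1000.2 kg/min.

1000 kg/min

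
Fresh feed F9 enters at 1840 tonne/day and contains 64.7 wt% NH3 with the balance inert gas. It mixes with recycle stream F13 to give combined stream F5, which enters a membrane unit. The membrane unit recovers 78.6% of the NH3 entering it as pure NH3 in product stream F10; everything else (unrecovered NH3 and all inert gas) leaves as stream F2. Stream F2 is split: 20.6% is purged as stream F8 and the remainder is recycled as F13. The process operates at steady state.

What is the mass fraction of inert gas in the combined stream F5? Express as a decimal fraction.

inert gas enters only via F9 and leaves only via the purge: 1840×0.353 = 0.206×(inert gas in F2), and the membrane unit passes all inert gas, so inert gas in F5 = inert gas in F2 = 3153 tonne/day.
NH3 in F5: m_A = 1840×0.647 + (1−0.206)·(1−0.786)·m_A, so m_A = 1190.5/0.8301 = 1434.2 tonne/day.
F5 = 1434.2 + 3153 = 4587.2 tonne/day.
inert gas fraction in F5 = 3153/4587.2 = 0.6874.

0.6874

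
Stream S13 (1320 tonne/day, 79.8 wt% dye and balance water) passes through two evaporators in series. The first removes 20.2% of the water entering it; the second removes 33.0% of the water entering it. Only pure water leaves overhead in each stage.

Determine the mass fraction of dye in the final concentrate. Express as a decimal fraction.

water in feed = 1320×0.202 = 266.64 tonne/day.
After stage 1: water left = (1−0.202)×266.64 = 212.78; stream total = 1266.1 tonne/day.
After stage 2: water left = (1−0.330)×212.78 = 142.56; final concentrate = 1195.9 tonne/day.
dye fraction = 1053.4/1195.9 = 0.881.

0.881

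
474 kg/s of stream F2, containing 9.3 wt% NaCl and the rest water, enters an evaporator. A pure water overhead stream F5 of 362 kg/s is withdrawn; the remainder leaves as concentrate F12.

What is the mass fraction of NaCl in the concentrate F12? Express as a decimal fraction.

NaCl is not removed: 474×0.093 = 44.082 kg/s of NaCl enters F12.
Concentrate = 474 − 362 = 112 kg/s.
Mass fraction = 44.082/112 = 0.3936.

0.3936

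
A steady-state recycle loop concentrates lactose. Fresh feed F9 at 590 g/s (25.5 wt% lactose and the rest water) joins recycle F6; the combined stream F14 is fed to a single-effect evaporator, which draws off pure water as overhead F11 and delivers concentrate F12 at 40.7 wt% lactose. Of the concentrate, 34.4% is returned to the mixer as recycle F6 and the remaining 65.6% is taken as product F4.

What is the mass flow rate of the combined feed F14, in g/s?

783.8 g/s

Overall lactose balance (none leaves overhead): lactose in fresh feed = lactose in product, i.e. 590×0.255 = (1−0.344)·F12·0.407.
F12 = 150.45/(0.407×0.656) = 563.5 g/s.
Recycle F6 = 0.344×563.5 = 193.84 g/s.
Combined feed F14 = 590 + 193.84 = 783.84 g/s.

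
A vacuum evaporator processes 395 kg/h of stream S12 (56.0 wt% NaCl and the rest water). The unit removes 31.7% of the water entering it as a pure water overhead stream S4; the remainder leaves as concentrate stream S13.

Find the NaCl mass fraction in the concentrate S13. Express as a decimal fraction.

0.651

NaCl is not removed: 395×0.560 = 221.2 kg/h of NaCl enters S13.
water entering = 395×0.440 = 173.8 kg/h; overhead removed = 0.317×173.8 = 55.095 kg/h.
Concentrate = 395 − 55.095 = 339.91 kg/h.
Mass fraction = 221.2/339.91 = 0.651.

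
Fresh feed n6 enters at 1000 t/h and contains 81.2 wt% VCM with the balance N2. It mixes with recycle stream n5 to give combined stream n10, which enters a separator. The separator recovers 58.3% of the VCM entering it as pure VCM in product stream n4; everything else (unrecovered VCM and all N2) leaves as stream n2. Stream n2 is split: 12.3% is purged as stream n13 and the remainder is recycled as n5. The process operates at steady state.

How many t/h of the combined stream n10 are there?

2809 t/h

N2 enters only via n6 and leaves only via the purge: 1000×0.188 = 0.123×(N2 in n2), and the separator passes all N2, so N2 in n10 = N2 in n2 = 1528.5 t/h.
VCM in n10: m_A = 1000×0.812 + (1−0.123)·(1−0.583)·m_A, so m_A = 812/0.6343 = 1280.2 t/h.
n10 = 1280.2 + 1528.5 = 2808.6 t/h.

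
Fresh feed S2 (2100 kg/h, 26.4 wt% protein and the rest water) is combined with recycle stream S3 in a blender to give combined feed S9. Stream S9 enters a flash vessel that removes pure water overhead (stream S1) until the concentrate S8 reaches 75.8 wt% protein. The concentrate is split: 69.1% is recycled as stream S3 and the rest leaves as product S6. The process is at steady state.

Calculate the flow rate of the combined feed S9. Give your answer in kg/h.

3736 kg/h

Overall protein balance (none leaves overhead): protein in fresh feed = protein in product, i.e. 2100×0.264 = (1−0.691)·S8·0.758.
S8 = 554.4/(0.758×0.309) = 2367 kg/h.
Recycle S3 = 0.691×2367 = 1635.6 kg/h.
Combined feed S9 = 2100 + 1635.6 = 3735.6 kg/h.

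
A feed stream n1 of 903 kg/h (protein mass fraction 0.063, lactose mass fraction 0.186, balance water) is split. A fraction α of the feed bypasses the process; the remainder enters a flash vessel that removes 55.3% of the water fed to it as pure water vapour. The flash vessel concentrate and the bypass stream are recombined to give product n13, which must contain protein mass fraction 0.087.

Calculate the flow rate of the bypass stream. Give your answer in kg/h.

303.2 kg/h

All 903×0.063 = 56.889 kg/h of protein reaches n13, so n13 = 56.889/0.087 = 653.9 kg/h and vapour = 249.1 kg/h.
The evaporator receives (1−α)·903 of feed at 0.751 water and removes 0.553 of that water:
0.553×0.751×(1−α)×903 = 249.1
(1−α) = 249.1/375.02 = 0.6642;  α = 0.3358.
Bypass flow = 0.3358×903 = 303.19 kg/h.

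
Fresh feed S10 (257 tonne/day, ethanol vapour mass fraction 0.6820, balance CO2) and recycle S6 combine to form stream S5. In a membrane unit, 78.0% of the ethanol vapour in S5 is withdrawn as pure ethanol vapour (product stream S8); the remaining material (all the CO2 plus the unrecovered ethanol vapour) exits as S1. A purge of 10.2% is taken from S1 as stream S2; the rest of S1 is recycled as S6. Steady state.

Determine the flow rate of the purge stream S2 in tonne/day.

CO2 enters only via S10 and leaves only via the purge: 257×0.318 = 0.102×(CO2 in S1), and the membrane unit passes all CO2, so CO2 in S5 = CO2 in S1 = 801.24 tonne/day.
ethanol vapour in S5: m_A = 257×0.682 + (1−0.102)·(1−0.780)·m_A, so m_A = 175.27/0.8024 = 218.43 tonne/day.
S1 = (1−0.780)×218.43 + 801.24 = 849.29 tonne/day.
Purge S2 = 0.102×849.29 = 86.627 tonne/day.

86.63 tonne/day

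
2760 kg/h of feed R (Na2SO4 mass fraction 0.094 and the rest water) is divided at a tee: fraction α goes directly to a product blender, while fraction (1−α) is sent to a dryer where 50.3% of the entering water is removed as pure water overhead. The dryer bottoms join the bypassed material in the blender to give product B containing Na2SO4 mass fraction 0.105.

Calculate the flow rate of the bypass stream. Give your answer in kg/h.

2126 kg/h

All 2760×0.094 = 259.44 kg/h of Na2SO4 reaches B, so B = 259.44/0.105 = 2470.9 kg/h and vapour = 289.14 kg/h.
The evaporator receives (1−α)·2760 of feed at 0.906 water and removes 0.503 of that water:
0.503×0.906×(1−α)×2760 = 289.14
(1−α) = 289.14/1257.8 = 0.2299;  α = 0.7701.
Bypass flow = 0.7701×2760 = 2125.5 kg/h.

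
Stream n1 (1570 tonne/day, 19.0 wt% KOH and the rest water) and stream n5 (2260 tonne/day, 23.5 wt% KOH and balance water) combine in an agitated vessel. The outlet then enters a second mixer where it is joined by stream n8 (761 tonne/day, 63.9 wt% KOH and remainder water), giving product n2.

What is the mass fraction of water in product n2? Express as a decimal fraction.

0.7134

Overall, product flow = 4591 tonne/day.
water in = 1570×0.810 + 2260×0.765 + 761×0.361 = 3275.3 tonne/day.
water fraction in n2 = 0.7134.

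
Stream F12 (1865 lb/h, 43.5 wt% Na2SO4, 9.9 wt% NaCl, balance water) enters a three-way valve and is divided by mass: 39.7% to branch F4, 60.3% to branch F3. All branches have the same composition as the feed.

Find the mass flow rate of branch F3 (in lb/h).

Branch F3 flow = 0.603×1865 = 1124.6 lb/h.

1125 lb/h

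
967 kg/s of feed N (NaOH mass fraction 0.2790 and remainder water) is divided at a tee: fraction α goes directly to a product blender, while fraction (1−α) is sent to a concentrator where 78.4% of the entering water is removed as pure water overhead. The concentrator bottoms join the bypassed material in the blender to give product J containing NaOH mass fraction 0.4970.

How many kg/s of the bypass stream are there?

216.6 kg/s

All 967×0.279 = 269.79 kg/s of NaOH reaches J, so J = 269.79/0.497 = 542.84 kg/s and vapour = 424.16 kg/s.
The evaporator receives (1−α)·967 of feed at 0.721 water and removes 0.784 of that water:
0.784×0.721×(1−α)×967 = 424.16
(1−α) = 424.16/546.61 = 0.7760;  α = 0.2240.
Bypass flow = 0.2240×967 = 216.63 kg/s.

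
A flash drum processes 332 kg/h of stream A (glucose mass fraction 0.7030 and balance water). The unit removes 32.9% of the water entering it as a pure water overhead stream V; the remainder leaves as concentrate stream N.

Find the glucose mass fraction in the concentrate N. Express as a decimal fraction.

0.7791

glucose is not removed: 332×0.703 = 233.4 kg/h of glucose enters N.
water entering = 332×0.297 = 98.604 kg/h; overhead removed = 0.329×98.604 = 32.441 kg/h.
Concentrate = 332 − 32.441 = 299.56 kg/h.
Mass fraction = 233.4/299.56 = 0.7791.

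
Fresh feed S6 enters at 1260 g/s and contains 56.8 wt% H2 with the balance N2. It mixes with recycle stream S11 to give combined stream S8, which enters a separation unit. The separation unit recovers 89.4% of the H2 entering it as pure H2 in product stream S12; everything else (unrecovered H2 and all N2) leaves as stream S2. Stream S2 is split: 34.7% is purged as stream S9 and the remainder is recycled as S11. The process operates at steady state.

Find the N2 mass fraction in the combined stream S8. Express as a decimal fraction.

0.671

N2 enters only via S6 and leaves only via the purge: 1260×0.432 = 0.347×(N2 in S2), and the separation unit passes all N2, so N2 in S8 = N2 in S2 = 1568.6 g/s.
H2 in S8: m_A = 1260×0.568 + (1−0.347)·(1−0.894)·m_A, so m_A = 715.68/0.9308 = 768.9 g/s.
S8 = 768.9 + 1568.6 = 2337.5 g/s.
N2 fraction in S8 = 1568.6/2337.5 = 0.671.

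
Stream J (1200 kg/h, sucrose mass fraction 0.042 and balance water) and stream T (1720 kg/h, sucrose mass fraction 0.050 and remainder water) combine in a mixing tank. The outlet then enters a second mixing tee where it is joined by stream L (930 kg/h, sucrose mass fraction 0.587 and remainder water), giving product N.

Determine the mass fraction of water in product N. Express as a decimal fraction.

0.823

Overall, product flow = 3850 kg/h.
water in = 1200×0.958 + 1720×0.950 + 930×0.413 = 3167.7 kg/h.
water fraction in N = 0.823.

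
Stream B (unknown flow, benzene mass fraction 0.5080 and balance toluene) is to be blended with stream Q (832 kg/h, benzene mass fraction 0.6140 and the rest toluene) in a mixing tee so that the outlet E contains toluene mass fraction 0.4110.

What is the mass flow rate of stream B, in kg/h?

Let B be the unknown flow. Total out = 832 + B.
toluene balance: 321.15 + 0.492·B = 0.411·(832 + B)
(0.492 − 0.411)·B = 0.411×832 − 321.15 = 20.8
B = 20.8 / 0.081 = 256.79 kg/h

256.8 kg/h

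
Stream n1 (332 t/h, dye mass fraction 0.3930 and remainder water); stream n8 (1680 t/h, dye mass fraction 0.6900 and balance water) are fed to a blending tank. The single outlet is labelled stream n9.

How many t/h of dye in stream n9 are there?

1290 t/h

dye out = dye in = 332×0.393 + 1680×0.690 = 1289.7 t/h.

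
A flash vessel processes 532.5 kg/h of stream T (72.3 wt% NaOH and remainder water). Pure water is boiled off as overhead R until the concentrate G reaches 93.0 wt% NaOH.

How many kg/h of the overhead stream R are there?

NaOH is conserved: 532.5×0.723 = 385 kg/h all reports to the concentrate.
Concentrate = 385/(target fraction) = 413.98 kg/h.
Overhead = 532.5 − 413.98 = 118.52 kg/h.

118.5 kg/h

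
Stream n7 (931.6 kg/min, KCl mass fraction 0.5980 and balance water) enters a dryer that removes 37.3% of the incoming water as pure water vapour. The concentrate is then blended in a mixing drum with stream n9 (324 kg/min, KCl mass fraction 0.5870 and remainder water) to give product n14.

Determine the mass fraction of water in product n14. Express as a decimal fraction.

Vapour removed = 0.373×0.402×931.6 = 139.69 kg/min; concentrate = 791.91 kg/min.
water reaching the mixer = 234.81 (from concentrate) + 324×0.413 = 368.63 kg/min.
Product flow = 791.91 + 324 = 1115.9 kg/min; water fraction = 0.3303.

0.3303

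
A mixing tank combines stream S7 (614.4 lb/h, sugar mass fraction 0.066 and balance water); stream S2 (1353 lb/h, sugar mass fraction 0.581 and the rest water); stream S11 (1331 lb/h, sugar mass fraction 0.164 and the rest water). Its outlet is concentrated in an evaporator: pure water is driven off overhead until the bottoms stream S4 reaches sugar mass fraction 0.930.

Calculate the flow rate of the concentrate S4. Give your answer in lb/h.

1124 lb/h

sugar entering = 614.4×0.066 + 1353×0.581 + 1331×0.164 = 1044.9 lb/h.
All sugar reports to S4, so S4 = 1044.9/0.930 = 1123.6 lb/h.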